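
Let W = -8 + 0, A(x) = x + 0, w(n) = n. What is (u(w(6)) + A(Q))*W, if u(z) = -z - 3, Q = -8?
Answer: 136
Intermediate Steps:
A(x) = x
W = -8
u(z) = -3 - z
(u(w(6)) + A(Q))*W = ((-3 - 1*6) - 8)*(-8) = ((-3 - 6) - 8)*(-8) = (-9 - 8)*(-8) = -17*(-8) = 136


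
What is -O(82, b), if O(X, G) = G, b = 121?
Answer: -121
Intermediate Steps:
-O(82, b) = -1*121 = -121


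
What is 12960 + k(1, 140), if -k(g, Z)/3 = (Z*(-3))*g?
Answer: 14220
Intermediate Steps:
k(g, Z) = 9*Z*g (k(g, Z) = -3*Z*(-3)*g = -3*(-3*Z)*g = -(-9)*Z*g = 9*Z*g)
12960 + k(1, 140) = 12960 + 9*140*1 = 12960 + 1260 = 14220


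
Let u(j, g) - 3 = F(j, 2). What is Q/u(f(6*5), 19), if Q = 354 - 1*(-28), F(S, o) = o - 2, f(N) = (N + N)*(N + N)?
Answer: 382/3 ≈ 127.33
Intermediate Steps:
f(N) = 4*N**2 (f(N) = (2*N)*(2*N) = 4*N**2)
F(S, o) = -2 + o
u(j, g) = 3 (u(j, g) = 3 + (-2 + 2) = 3 + 0 = 3)
Q = 382 (Q = 354 + 28 = 382)
Q/u(f(6*5), 19) = 382/3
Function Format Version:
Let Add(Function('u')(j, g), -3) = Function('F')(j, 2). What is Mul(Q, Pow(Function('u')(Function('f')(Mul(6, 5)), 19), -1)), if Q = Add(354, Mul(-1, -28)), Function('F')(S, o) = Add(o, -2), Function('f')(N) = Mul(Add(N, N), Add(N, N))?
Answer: Rational(382, 3) ≈ 127.33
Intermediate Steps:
Function('f')(N) = Mul(4, Pow(N, 2)) (Function('f')(N) = Mul(Mul(2, N), Mul(2, N)) = Mul(4, Pow(N, 2)))
Function('F')(S, o) = Add(-2, o)
Function('u')(j, g) = 3 (Function('u')(j, g) = Add(3, Add(-2, 2)) = Add(3, 0) = 3)
Q = 382 (Q = Add(354, 28) = 382)
Mul(Q, Pow(Function('u')(Function('f')(Mul(6, 5)), 19), -1)) = Mul(382, Pow(3, -1)) = Mul(382, Rational(1, 3)) = Rational(382, 3)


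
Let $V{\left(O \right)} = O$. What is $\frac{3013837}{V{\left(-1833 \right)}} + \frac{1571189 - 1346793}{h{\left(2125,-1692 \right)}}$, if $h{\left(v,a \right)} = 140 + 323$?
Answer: $- \frac{984088663}{848679} \approx -1159.6$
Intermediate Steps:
$h{\left(v,a \right)} = 463$
$\frac{3013837}{V{\left(-1833 \right)}} + \frac{1571189 - 1346793}{h{\left(2125,-1692 \right)}} = \frac{3013837}{-1833} + \frac{1571189 - 1346793}{463} = 3013837 \left(- \frac{1}{1833}\right) + 224396 \cdot \frac{1}{463} = - \frac{3013837}{1833} + \frac{224396}{463} = - \frac{984088663}{848679}$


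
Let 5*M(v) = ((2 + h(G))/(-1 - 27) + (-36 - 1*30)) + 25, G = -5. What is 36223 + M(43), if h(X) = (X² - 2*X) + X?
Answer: 253502/7 ≈ 36215.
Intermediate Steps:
h(X) = X² - X
M(v) = -59/7 (M(v) = (((2 - 5*(-1 - 5))/(-1 - 27) + (-36 - 1*30)) + 25)/5 = (((2 - 5*(-6))/(-28) + (-36 - 30)) + 25)/5 = (((2 + 30)*(-1/28) - 66) + 25)/5 = ((32*(-1/28) - 66) + 25)/5 = ((-8/7 - 66) + 25)/5 = (-470/7 + 25)/5 = (⅕)*(-295/7) = -59/7)
36223 + M(43) = 36223 - 59/7 = 253502/7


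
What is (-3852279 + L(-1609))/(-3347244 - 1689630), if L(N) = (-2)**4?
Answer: 3852263/5036874 ≈ 0.76481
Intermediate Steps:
L(N) = 16
(-3852279 + L(-1609))/(-3347244 - 1689630) = (-3852279 + 16)/(-3347244 - 1689630) = -3852263/(-5036874) = -3852263*(-1/5036874) = 3852263/5036874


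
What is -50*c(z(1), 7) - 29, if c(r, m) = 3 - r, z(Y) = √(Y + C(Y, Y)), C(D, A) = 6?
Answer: -179 + 50*√7 ≈ -46.712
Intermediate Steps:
z(Y) = √(6 + Y) (z(Y) = √(Y + 6) = √(6 + Y))
-50*c(z(1), 7) - 29 = -50*(3 - √(6 + 1)) - 29 = -50*(3 - √7) - 29 = (-150 + 50*√7) - 29 = -179 + 50*√7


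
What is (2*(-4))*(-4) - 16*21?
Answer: -304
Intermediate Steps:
(2*(-4))*(-4) - 16*21 = -8*(-4) - 336 = 32 - 336 = -304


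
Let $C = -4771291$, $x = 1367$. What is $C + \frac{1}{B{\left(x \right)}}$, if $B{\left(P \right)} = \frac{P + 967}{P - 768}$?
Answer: $- \frac{11136192595}{2334} \approx -4.7713 \cdot 10^{6}$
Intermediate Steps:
$B{\left(P \right)} = \frac{967 + P}{-768 + P}$
$C + \frac{1}{B{\left(x \right)}} = -4771291 + \frac{1}{\frac{1}{-768 + 1367} \left(967 + 1367\right)} = -4771291 + \frac{1}{\frac{1}{599} \cdot 2334} = -4771291 + \frac{1}{\frac{2334}{599}} = -4771291 + \frac{599}{2334} = - \frac{11136192595}{2334}$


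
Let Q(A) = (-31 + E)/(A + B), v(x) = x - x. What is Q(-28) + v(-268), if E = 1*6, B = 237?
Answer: -25/209 ≈ -0.11962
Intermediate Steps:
E = 6
v(x) = 0
Q(A) = -25/(237 + A) (Q(A) = (-31 + 6)/(A + 237) = -25/(237 + A))
Q(-28) + v(-268) = -25/(237 - 28) + 0 = -25/209 + 0 = -25/209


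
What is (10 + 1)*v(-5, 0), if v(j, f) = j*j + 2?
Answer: 297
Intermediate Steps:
v(j, f) = 2 + j² (v(j, f) = j² + 2 = 2 + j²)
(10 + 1)*v(-5, 0) = (10 + 1)*(2 + (-5)²) = 11*(2 + 25) = 11*27 = 297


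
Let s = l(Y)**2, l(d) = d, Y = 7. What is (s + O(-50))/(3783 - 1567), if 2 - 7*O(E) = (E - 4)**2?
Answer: -2571/15512 ≈ -0.16574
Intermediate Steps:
O(E) = 2/7 - (-4 + E)**2/7 (O(E) = 2/7 - (E - 4)**2/7 = 2/7 - (-4 + E)**2/7)
s = 49 (s = 7**2 = 49)
(s + O(-50))/(3783 - 1567) = (49 + (2/7 - (-4 - 50)**2/7))/(3783 - 1567) = (49 + (2/7 - 1/7*(-54)**2))/2216 = (49 + (2/7 - 1/7*2916))*(1/2216) = (49 + (2/7 - 2916/7))*(1/2216) = (49 - 2914/7)*(1/2216) = -2571/7*1/2216 = -2571/15512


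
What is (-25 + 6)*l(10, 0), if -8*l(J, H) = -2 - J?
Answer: -57/2 ≈ -28.500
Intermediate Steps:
l(J, H) = ¼ + J/8 (l(J, H) = -(-2 - J)/8 = ¼ + J/8)
(-25 + 6)*l(10, 0) = (-25 + 6)*(¼ + (⅛)*10) = -19*(¼ + 5/4) = -19*3/2 = -57/2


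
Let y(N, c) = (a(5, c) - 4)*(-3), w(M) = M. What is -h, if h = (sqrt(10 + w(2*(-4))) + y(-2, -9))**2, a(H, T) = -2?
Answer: -(18 + sqrt(2))**2 ≈ -376.91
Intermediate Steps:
y(N, c) = 18 (y(N, c) = (-2 - 4)*(-3) = -6*(-3) = 18)
h = (18 + sqrt(2))**2 (h = (sqrt(10 + 2*(-4)) + 18)**2 = (sqrt(10 - 8) + 18)**2 = (sqrt(2) + 18)**2 = (18 + sqrt(2))**2 ≈ 376.91)
-h = -(18 + sqrt(2))**2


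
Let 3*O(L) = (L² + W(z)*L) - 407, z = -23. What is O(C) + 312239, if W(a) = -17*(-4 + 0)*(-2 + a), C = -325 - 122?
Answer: 1896019/3 ≈ 6.3201e+5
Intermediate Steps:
C = -447
W(a) = -136 + 68*a (W(a) = -(-68)*(-2 + a) = -17*(8 - 4*a) = -136 + 68*a)
O(L) = -407/3 - 1700*L/3 + L²/3 (O(L) = ((L² + (-136 + 68*(-23))*L) - 407)/3 = ((L² + (-136 - 1564)*L) - 407)/3 = ((L² - 1700*L) - 407)/3 = (-407 + L² - 1700*L)/3 = -407/3 - 1700*L/3 + L²/3)
O(C) + 312239 = (-407/3 - 1700/3*(-447) + (⅓)*(-447)²) + 312239 = (-407/3 + 253300 + (⅓)*199809) + 312239 = (-407/3 + 253300 + 66603) + 312239 = 959302/3 + 312239 = 1896019/3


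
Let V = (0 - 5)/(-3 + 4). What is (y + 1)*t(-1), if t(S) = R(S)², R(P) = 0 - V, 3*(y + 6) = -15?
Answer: -250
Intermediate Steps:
y = -11 (y = -6 + (⅓)*(-15) = -6 - 5 = -11)
V = -5 (V = -5/1 = -5*1 = -5)
R(P) = 5 (R(P) = 0 - 1*(-5) = 0 + 5 = 5)
t(S) = 25 (t(S) = 5² = 25)
(y + 1)*t(-1) = (-11 + 1)*25 = -10*25 = -250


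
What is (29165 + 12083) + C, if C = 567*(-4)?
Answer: 38980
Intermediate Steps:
C = -2268
(29165 + 12083) + C = (29165 + 12083) - 2268 = 41248 - 2268 = 38980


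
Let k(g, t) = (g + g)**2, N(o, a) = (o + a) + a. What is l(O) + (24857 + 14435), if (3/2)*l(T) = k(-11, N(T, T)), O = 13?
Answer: 118844/3 ≈ 39615.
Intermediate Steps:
N(o, a) = o + 2*a (N(o, a) = (a + o) + a = o + 2*a)
k(g, t) = 4*g**2 (k(g, t) = (2*g)**2 = 4*g**2)
l(T) = 968/3 (l(T) = 2*(4*(-11)**2)/3 = 2*(4*121)/3 = (2/3)*484 = 968/3)
l(O) + (24857 + 14435) = 968/3 + (24857 + 14435) = 968/3 + 39292 = 118844/3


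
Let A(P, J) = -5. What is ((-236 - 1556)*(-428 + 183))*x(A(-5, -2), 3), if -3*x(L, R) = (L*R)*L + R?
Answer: -11415040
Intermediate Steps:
x(L, R) = -R/3 - R*L²/3 (x(L, R) = -((L*R)*L + R)/3 = -(R*L² + R)/3 = -(R + R*L²)/3 = -R/3 - R*L²/3)
((-236 - 1556)*(-428 + 183))*x(A(-5, -2), 3) = ((-236 - 1556)*(-428 + 183))*(-⅓*3*(1 + (-5)²)) = (-1792*(-245))*(-⅓*3*(1 + 25)) = 439040*(-⅓*3*26) = 439040*(-26) = -11415040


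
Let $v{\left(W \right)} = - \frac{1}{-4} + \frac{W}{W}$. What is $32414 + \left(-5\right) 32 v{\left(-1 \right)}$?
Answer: $32214$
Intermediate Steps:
$v{\left(W \right)} = \frac{5}{4}$ ($v{\left(W \right)} = \left(-1\right) \left(- \frac{1}{4}\right) + 1 = \frac{1}{4} + 1 = \frac{5}{4}$)
$32414 + \left(-5\right) 32 v{\left(-1 \right)} = 32414 + \left(-5\right) 32 \cdot \frac{5}{4} = 32414 - 200 = 32214$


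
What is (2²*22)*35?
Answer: 3080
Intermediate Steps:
(2²*22)*35 = (4*22)*35 = 88*35 = 3080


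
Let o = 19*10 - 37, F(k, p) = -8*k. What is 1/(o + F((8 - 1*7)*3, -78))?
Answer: 1/129 ≈ 0.0077519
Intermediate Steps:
o = 153 (o = 190 - 37 = 153)
1/(o + F((8 - 1*7)*3, -78)) = 1/(153 - 8*(8 - 1*7)*3) = 1/(153 - 8*(8 - 7)*3) = 1/(153 - 8*3) = 1/(153 - 24) = 1/129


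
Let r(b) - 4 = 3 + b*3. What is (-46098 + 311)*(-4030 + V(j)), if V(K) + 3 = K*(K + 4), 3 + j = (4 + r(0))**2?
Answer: -474490681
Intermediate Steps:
r(b) = 7 + 3*b (r(b) = 4 + (3 + b*3) = 4 + (3 + 3*b) = 7 + 3*b)
j = 118 (j = -3 + (4 + (7 + 3*0))**2 = -3 + (4 + (7 + 0))**2 = -3 + (4 + 7)**2 = -3 + 11**2 = -3 + 121 = 118)
V(K) = -3 + K*(4 + K) (V(K) = -3 + K*(K + 4) = -3 + K*(4 + K))
(-46098 + 311)*(-4030 + V(j)) = (-46098 + 311)*(-4030 + (-3 + 118**2 + 4*118)) = -45787*(-4030 + (-3 + 13924 + 472)) = -45787*(-4030 + 14393) = -45787*10363 = -474490681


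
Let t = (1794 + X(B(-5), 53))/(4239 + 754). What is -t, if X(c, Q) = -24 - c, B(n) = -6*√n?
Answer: -1770/4993 - 6*I*√5/4993 ≈ -0.3545 - 0.002687*I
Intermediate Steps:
t = 1770/4993 + 6*I*√5/4993 (t = (1794 + (-24 - (-6)*√(-5)))/(4239 + 754) = (1794 + (-24 - (-6)*I*√5))/4993 = (1794 + (-24 - (-6)*I*√5))*(1/4993) = (1794 + (-24 + 6*I*√5))*(1/4993) = (1770 + 6*I*√5)*(1/4993) = 1770/4993 + 6*I*√5/4993 ≈ 0.3545 + 0.002687*I)
-t = -(1770/4993 + 6*I*√5/4993) = -1770/4993 - 6*I*√5/4993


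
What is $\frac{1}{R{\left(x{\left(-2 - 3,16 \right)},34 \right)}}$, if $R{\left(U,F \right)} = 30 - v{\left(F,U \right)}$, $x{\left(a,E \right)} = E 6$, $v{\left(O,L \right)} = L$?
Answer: $- \frac{1}{66} \approx -0.015152$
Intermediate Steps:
$x{\left(a,E \right)} = 6 E$
$R{\left(U,F \right)} = 30 - U$
$\frac{1}{R{\left(x{\left(-2 - 3,16 \right)},34 \right)}} = \frac{1}{30 - 6 \cdot 16} = \frac{1}{30 - 96} = \frac{1}{-66} = - \frac{1}{66}$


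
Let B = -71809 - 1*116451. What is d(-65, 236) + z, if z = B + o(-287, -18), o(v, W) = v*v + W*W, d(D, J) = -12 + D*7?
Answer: -106034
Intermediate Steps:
d(D, J) = -12 + 7*D
o(v, W) = W² + v² (o(v, W) = v² + W² = W² + v²)
B = -188260 (B = -71809 - 116451 = -188260)
z = -105567 (z = -188260 + ((-18)² + (-287)²) = -188260 + (324 + 82369) = -188260 + 82693 = -105567)
d(-65, 236) + z = (-12 + 7*(-65)) - 105567 = (-12 - 455) - 105567 = -467 - 105567 = -106034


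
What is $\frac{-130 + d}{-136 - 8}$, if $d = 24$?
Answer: $\frac{53}{72} \approx 0.73611$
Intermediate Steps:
$\frac{-130 + d}{-136 - 8} = \frac{-130 + 24}{-136 - 8} = - \frac{106}{-144} = \left(-106\right) \left(- \frac{1}{144}\right) = \frac{53}{72}$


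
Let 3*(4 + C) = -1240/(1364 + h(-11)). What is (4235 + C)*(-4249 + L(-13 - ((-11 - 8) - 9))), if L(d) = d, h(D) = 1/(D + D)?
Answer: -1612525551614/90021 ≈ -1.7913e+7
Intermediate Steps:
h(D) = 1/(2*D)
C = -387364/90021 (C = -4 + (-1240/(1364 + (½)/(-11)))/3 = -4 + (-1240/(1364 + (½)*(-1/11)))/3 = -4 + (-1240/(1364 - 1/22))/3 = -4 + (-1240/30007/22)/3 = -4 + (-1240*22/30007)/3 = -4 + (⅓)*(-27280/30007) = -4 - 27280/90021 = -387364/90021 ≈ -4.3030)
(4235 + C)*(-4249 + L(-13 - ((-11 - 8) - 9))) = (4235 - 387364/90021)*(-4249 + (-13 - ((-11 - 8) - 9))) = 380851571*(-4249 + (-13 - (-19 - 9)))/90021 = 380851571*(-4249 + (-13 - 1*(-28)))/90021 = 380851571*(-4249 + (-13 + 28))/90021 = 380851571*(-4249 + 15)/90021 = (380851571/90021)*(-4234) = -1612525551614/90021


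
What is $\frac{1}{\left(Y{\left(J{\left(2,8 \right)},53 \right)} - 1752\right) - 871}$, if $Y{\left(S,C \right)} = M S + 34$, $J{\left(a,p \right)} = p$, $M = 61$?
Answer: $- \frac{1}{2101} \approx -0.00047596$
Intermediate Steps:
$Y{\left(S,C \right)} = 34 + 61 S$ ($Y{\left(S,C \right)} = 61 S + 34 = 34 + 61 S$)
$\frac{1}{\left(Y{\left(J{\left(2,8 \right)},53 \right)} - 1752\right) - 871} = \frac{1}{\left(\left(34 + 61 \cdot 8\right) - 1752\right) - 871} = \frac{1}{\left(\left(34 + 488\right) - 1752\right) - 871} = \frac{1}{\left(522 - 1752\right) - 871} = \frac{1}{-1230 - 871} = \frac{1}{-2101} = - \frac{1}{2101}$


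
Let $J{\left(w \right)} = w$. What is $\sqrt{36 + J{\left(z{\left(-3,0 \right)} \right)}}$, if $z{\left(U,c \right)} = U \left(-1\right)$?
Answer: $\sqrt{39} \approx 6.245$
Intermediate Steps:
$z{\left(U,c \right)} = - U$
$\sqrt{36 + J{\left(z{\left(-3,0 \right)} \right)}} = \sqrt{36 - -3} = \sqrt{36 + 3} = \sqrt{39}$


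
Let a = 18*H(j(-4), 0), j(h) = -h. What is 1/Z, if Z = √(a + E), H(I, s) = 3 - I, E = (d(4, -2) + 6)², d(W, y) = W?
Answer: √82/82 ≈ 0.11043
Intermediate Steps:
E = 100 (E = (4 + 6)² = 10² = 100)
a = -18 (a = 18*(3 - (-1)*(-4)) = 18*(3 - 1*4) = 18*(3 - 4) = 18*(-1) = -18)
Z = √82 (Z = √(-18 + 100) = √82 ≈ 9.0554)
1/Z = 1/(√82) = √82/82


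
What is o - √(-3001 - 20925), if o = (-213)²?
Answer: 45369 - I*√23926 ≈ 45369.0 - 154.68*I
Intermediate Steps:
o = 45369
o - √(-3001 - 20925) = 45369 - √(-3001 - 20925) = 45369 - √(-23926) = 45369 - I*√23926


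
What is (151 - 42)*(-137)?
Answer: -14933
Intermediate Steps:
(151 - 42)*(-137) = 109*(-137) = -14933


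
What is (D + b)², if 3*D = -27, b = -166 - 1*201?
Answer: 141376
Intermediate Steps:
b = -367 (b = -166 - 201 = -367)
D = -9 (D = (⅓)*(-27) = -9)
(D + b)² = (-9 - 367)² = (-376)² = 141376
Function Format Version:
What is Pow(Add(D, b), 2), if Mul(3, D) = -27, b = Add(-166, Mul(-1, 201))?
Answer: 141376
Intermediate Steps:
b = -367 (b = Add(-166, -201) = -367)
D = -9 (D = Mul(Rational(1, 3), -27) = -9)
Pow(Add(D, b), 2) = Pow(Add(-9, -367), 2) = Pow(-376, 2) = 141376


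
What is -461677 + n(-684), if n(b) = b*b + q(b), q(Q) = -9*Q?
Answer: 12335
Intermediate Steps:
n(b) = b² - 9*b (n(b) = b*b - 9*b = b² - 9*b)
-461677 + n(-684) = -461677 - 684*(-9 - 684) = -461677 - 684*(-693) = -461677 + 474012 = 12335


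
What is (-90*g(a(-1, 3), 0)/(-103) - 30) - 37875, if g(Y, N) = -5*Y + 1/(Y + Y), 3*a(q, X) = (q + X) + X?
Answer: -3904938/103 ≈ -37912.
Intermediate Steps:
a(q, X) = q/3 + 2*X/3 (a(q, X) = ((q + X) + X)/3 = ((X + q) + X)/3 = (q + 2*X)/3 = q/3 + 2*X/3)
g(Y, N) = 1/(2*Y) - 5*Y (g(Y, N) = -5*Y + 1/(2*Y) = 1/(2*Y) - 5*Y)
(-90*g(a(-1, 3), 0)/(-103) - 30) - 37875 = (-90*(1/(2*((⅓)*(-1) + (⅔)*3)) - 5*((⅓)*(-1) + (⅔)*3))/(-103) - 30) - 37875 = (-90*(1/(2*(-⅓ + 2)) - 5*(-⅓ + 2))*(-1)/103 - 30) - 37875 = (-90*(1/(2*(5/3)) - 5*5/3)*(-1)/103 - 30) - 37875 = (-90*((½)*(⅗) - 25/3)*(-1)/103 - 30) - 37875 = (-90*(3/10 - 25/3)*(-1)/103 - 30) - 37875 = (-(-723)*(-1)/103 - 30) - 37875 = (-90*241/3090 - 30) - 37875 = (-723/103 - 30) - 37875 = -3813/103 - 37875 = -3904938/103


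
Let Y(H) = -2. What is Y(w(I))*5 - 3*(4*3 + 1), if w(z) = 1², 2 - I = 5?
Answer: -49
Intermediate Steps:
I = -3 (I = 2 - 1*5 = 2 - 5 = -3)
w(z) = 1
Y(w(I))*5 - 3*(4*3 + 1) = -2*5 - 3*(4*3 + 1) = -10 - 3*(12 + 1) = -10 - 3*13 = -10 - 39 = -49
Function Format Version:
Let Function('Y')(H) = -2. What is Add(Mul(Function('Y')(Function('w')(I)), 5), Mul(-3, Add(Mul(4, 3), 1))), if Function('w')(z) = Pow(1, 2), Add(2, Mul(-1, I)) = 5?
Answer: -49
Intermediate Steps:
I = -3 (I = Add(2, Mul(-1, 5)) = Add(2, -5) = -3)
Function('w')(z) = 1
Add(Mul(Function('Y')(Function('w')(I)), 5), Mul(-3, Add(Mul(4, 3), 1))) = Add(Mul(-2, 5), Mul(-3, Add(Mul(4, 3), 1))) = Add(-10, Mul(-3, Add(12, 1))) = Add(-10, Mul(-3, 13)) = Add(-10, -39) = -49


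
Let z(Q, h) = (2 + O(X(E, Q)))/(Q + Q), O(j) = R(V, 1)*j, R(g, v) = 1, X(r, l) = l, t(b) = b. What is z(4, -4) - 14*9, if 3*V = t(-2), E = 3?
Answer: -501/4 ≈ -125.25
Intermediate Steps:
V = -⅔ (V = (⅓)*(-2) = -⅔ ≈ -0.66667)
O(j) = j (O(j) = 1*j = j)
z(Q, h) = (2 + Q)/(2*Q) (z(Q, h) = (2 + Q)/(Q + Q) = (2 + Q)/((2*Q)) = (2 + Q)*(1/(2*Q)) = (2 + Q)/(2*Q))
z(4, -4) - 14*9 = (½)*(2 + 4)/4 - 14*9 = (½)*(¼)*6 - 126 = ¾ - 126 = -501/4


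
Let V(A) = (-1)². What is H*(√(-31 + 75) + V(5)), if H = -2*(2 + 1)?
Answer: -6 - 12*√11 ≈ -45.799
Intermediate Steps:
V(A) = 1
H = -6 (H = -2*3 = -6)
H*(√(-31 + 75) + V(5)) = -6*(√(-31 + 75) + 1) = -6*(√44 + 1) = -6*(2*√11 + 1) = -6*(1 + 2*√11) = -6 - 12*√11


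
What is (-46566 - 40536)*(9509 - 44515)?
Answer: 3049092612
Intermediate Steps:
(-46566 - 40536)*(9509 - 44515) = -87102*(-35006) = 3049092612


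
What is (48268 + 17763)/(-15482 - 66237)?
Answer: -66031/81719 ≈ -0.80803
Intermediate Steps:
(48268 + 17763)/(-15482 - 66237) = 66031/(-81719) = 66031*(-1/81719) = -66031/81719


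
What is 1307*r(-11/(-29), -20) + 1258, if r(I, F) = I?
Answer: 50859/29 ≈ 1753.8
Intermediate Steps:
1307*r(-11/(-29), -20) + 1258 = 1307*(-11/(-29)) + 1258 = 1307*(-11*(-1/29)) + 1258 = 1307*(11/29) + 1258 = 14377/29 + 1258 = 50859/29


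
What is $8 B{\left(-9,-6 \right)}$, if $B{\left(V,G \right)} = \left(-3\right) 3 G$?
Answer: $432$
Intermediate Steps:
$B{\left(V,G \right)} = - 9 G$
$8 B{\left(-9,-6 \right)} = 8 \left(\left(-9\right) \left(-6\right)\right) = 8 \cdot 54 = 432$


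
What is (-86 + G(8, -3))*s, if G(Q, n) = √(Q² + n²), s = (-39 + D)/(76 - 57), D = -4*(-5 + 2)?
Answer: 2322/19 - 27*√73/19 ≈ 110.07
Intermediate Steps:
D = 12 (D = -4*(-3) = 12)
s = -27/19 (s = (-39 + 12)/(76 - 57) = -27/19 ≈ -1.4211)
(-86 + G(8, -3))*s = (-86 + √(8² + (-3)²))*(-27/19) = (-86 + √(64 + 9))*(-27/19) = (-86 + √73)*(-27/19) = 2322/19 - 27*√73/19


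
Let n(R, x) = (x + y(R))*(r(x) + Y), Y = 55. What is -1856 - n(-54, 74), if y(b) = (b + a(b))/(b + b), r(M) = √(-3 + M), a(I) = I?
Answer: -5981 - 75*√71 ≈ -6613.0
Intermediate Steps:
y(b) = 1 (y(b) = (b + b)/(b + b) = (2*b)/((2*b)) = (2*b)*(1/(2*b)) = 1)
n(R, x) = (1 + x)*(55 + √(-3 + x)) (n(R, x) = (x + 1)*(√(-3 + x) + 55) = (1 + x)*(55 + √(-3 + x)))
-1856 - n(-54, 74) = -1856 - (55 + √(-3 + 74) + 55*74 + 74*√(-3 + 74)) = -1856 - (55 + √71 + 4070 + 74*√71) = -1856 - (4125 + 75*√71) = -1856 + (-4125 - 75*√71) = -5981 - 75*√71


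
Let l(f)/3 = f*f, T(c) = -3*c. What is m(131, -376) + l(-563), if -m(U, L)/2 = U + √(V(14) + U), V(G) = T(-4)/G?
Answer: 950645 - 2*√6461/7 ≈ 9.5062e+5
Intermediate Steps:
V(G) = 12/G (V(G) = (-3*(-4))/G = 12/G)
l(f) = 3*f² (l(f) = 3*(f*f) = 3*f²)
m(U, L) = -2*U - 2*√(6/7 + U) (m(U, L) = -2*(U + √(12/14 + U)) = -2*(U + √(12*(1/14) + U)) = -2*(U + √(6/7 + U)) = -2*U - 2*√(6/7 + U))
m(131, -376) + l(-563) = (-2*131 - 2*√(42 + 49*131)/7) + 3*(-563)² = (-262 - 2*√(42 + 6419)/7) + 3*316969 = (-262 - 2*√6461/7) + 950907 = 950645 - 2*√6461/7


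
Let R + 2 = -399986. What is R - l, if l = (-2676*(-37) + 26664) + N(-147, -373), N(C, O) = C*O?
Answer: -580495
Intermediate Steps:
R = -399988 (R = -2 - 399986 = -399988)
l = 180507 (l = (-2676*(-37) + 26664) - 147*(-373) = (99012 + 26664) + 54831 = 125676 + 54831 = 180507)
R - l = -399988 - 1*180507 = -399988 - 180507 = -580495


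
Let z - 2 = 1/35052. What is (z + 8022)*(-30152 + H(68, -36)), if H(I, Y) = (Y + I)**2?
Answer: -2048115287218/8763 ≈ -2.3372e+8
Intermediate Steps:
H(I, Y) = (I + Y)**2
z = 70105/35052 (z = 2 + 1/35052 = 70105/35052 ≈ 2.0000)
(z + 8022)*(-30152 + H(68, -36)) = (70105/35052 + 8022)*(-30152 + (68 - 36)**2) = 281257249*(-30152 + 32**2)/35052 = 281257249*(-30152 + 1024)/35052 = (281257249/35052)*(-29128) = -2048115287218/8763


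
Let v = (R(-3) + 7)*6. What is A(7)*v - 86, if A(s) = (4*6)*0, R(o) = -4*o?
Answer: -86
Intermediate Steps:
A(s) = 0 (A(s) = 24*0 = 0)
v = 114 (v = (-4*(-3) + 7)*6 = (12 + 7)*6 = 19*6 = 114)
A(7)*v - 86 = 0*114 - 86 = 0 - 86 = -86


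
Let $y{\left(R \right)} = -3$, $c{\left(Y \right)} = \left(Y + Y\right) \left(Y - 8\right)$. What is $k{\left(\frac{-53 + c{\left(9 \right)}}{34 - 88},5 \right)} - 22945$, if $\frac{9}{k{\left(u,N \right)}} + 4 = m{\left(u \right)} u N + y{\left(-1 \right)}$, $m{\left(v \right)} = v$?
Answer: $- \frac{327841459}{14287} \approx -22947.0$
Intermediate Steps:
$c{\left(Y \right)} = 2 Y \left(-8 + Y\right)$
$k{\left(u,N \right)} = \frac{9}{-7 + N u^{2}}$ ($k{\left(u,N \right)} = \frac{9}{-4 + \left(u u N - 3\right)} = \frac{9}{-4 + \left(u^{2} N - 3\right)} = \frac{9}{-4 + \left(N u^{2} - 3\right)} = \frac{9}{-4 + \left(-3 + N u^{2}\right)} = \frac{9}{-7 + N u^{2}}$)
$k{\left(\frac{-53 + c{\left(9 \right)}}{34 - 88},5 \right)} - 22945 = \frac{9}{-7 + 5 \left(\frac{-53 + 2 \cdot 9 \left(-8 + 9\right)}{34 - 88}\right)^{2}} - 22945 = \frac{9}{-7 + 5 \left(\frac{-53 + 2 \cdot 9 \cdot 1}{-54}\right)^{2}} - 22945 = \frac{9}{-7 + 5 \left(\left(-53 + 18\right) \left(- \frac{1}{54}\right)\right)^{2}} - 22945 = \frac{9}{-7 + 5 \left(\left(-35\right) \left(- \frac{1}{54}\right)\right)^{2}} - 22945 = \frac{9}{-7 + 5 \left(\frac{35}{54}\right)^{2}} - 22945 = \frac{9}{-7 + 5 \cdot \frac{1225}{2916}} - 22945 = \frac{9}{-7 + \frac{6125}{2916}} - 22945 = \frac{9}{- \frac{14287}{2916}} - 22945 = 9 \left(- \frac{2916}{14287}\right) - 22945 = - \frac{26244}{14287} - 22945 = - \frac{327841459}{14287}$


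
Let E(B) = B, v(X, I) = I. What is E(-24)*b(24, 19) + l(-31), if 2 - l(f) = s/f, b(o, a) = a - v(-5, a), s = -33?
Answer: 29/31 ≈ 0.93548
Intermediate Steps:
b(o, a) = 0 (b(o, a) = a - a = 0)
l(f) = 2 + 33/f (l(f) = 2 - (-33)/f = 2 + 33/f)
E(-24)*b(24, 19) + l(-31) = -24*0 + (2 + 33/(-31)) = 0 + (2 + 33*(-1/31)) = 0 + (2 - 33/31) = 0 + 29/31 = 29/31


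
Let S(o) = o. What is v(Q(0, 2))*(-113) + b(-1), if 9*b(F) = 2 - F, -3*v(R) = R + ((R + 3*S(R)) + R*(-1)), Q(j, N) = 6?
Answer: 2713/3 ≈ 904.33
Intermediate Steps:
v(R) = -4*R/3 (v(R) = -(R + ((R + 3*R) + R*(-1)))/3 = -(R + (4*R - R))/3 = -(R + 3*R)/3 = -4*R/3)
b(F) = 2/9 - F/9 (b(F) = (2 - F)/9 = 2/9 - F/9)
v(Q(0, 2))*(-113) + b(-1) = -4/3*6*(-113) + (2/9 - ⅑*(-1)) = -8*(-113) + (2/9 + ⅑) = 904 + ⅓ = 2713/3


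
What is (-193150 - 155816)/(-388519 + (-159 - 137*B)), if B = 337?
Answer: 116322/144949 ≈ 0.80250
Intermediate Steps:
(-193150 - 155816)/(-388519 + (-159 - 137*B)) = (-193150 - 155816)/(-388519 + (-159 - 137*337)) = -348966/(-388519 + (-159 - 46169)) = -348966/(-388519 - 46328) = -348966/(-434847) = -348966*(-1/434847) = 116322/144949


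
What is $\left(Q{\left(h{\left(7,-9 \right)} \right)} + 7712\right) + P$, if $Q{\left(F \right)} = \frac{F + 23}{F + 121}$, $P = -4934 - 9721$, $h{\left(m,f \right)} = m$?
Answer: $- \frac{444337}{64} \approx -6942.8$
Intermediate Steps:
$P = -14655$
$Q{\left(F \right)} = \frac{23 + F}{121 + F}$
$\left(Q{\left(h{\left(7,-9 \right)} \right)} + 7712\right) + P = \left(\frac{23 + 7}{121 + 7} + 7712\right) - 14655 = \left(\frac{1}{128} \cdot 30 + 7712\right) - 14655 = \left(\frac{15}{64} + 7712\right) - 14655 = \frac{493583}{64} - 14655 = - \frac{444337}{64}$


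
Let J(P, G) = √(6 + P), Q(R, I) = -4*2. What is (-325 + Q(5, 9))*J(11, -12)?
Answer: -333*√17 ≈ -1373.0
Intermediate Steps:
Q(R, I) = -8
(-325 + Q(5, 9))*J(11, -12) = (-325 - 8)*√(6 + 11) = -333*√17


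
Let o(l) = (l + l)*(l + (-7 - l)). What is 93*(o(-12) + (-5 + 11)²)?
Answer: 18972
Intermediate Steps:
o(l) = -14*l (o(l) = (2*l)*(-7) = -14*l)
93*(o(-12) + (-5 + 11)²) = 93*(-14*(-12) + (-5 + 11)²) = 93*(168 + 6²) = 93*(168 + 36) = 93*204 = 18972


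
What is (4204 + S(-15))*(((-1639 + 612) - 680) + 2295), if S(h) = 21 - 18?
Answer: 2473716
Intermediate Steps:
S(h) = 3
(4204 + S(-15))*(((-1639 + 612) - 680) + 2295) = (4204 + 3)*(((-1639 + 612) - 680) + 2295) = 4207*((-1027 - 680) + 2295) = 4207*(-1707 + 2295) = 4207*588 = 2473716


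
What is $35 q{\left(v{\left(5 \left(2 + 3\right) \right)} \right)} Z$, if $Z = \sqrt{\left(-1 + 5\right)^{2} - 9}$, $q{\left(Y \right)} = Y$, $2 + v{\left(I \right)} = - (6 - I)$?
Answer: $595 \sqrt{7} \approx 1574.2$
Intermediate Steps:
$v{\left(I \right)} = -8 + I$ ($v{\left(I \right)} = -2 - \left(6 - I\right) = -2 + \left(-6 + I\right) = -8 + I$)
$Z = \sqrt{7}$ ($Z = \sqrt{4^{2} - 9} = \sqrt{16 - 9} = \sqrt{7} \approx 2.6458$)
$35 q{\left(v{\left(5 \left(2 + 3\right) \right)} \right)} Z = 35 \left(-8 + 5 \left(2 + 3\right)\right) \sqrt{7} = 35 \left(-8 + 5 \cdot 5\right) \sqrt{7} = 35 \left(-8 + 25\right) \sqrt{7} = 35 \cdot 17 \sqrt{7} = 595 \sqrt{7}$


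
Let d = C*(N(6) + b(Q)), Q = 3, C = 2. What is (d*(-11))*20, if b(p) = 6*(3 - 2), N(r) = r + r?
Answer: -7920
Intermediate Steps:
N(r) = 2*r
b(p) = 6 (b(p) = 6*1 = 6)
d = 36 (d = 2*(2*6 + 6) = 2*(12 + 6) = 2*18 = 36)
(d*(-11))*20 = (36*(-11))*20 = -396*20 = -7920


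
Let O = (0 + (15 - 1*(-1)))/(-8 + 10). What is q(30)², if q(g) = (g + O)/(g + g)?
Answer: 361/900 ≈ 0.40111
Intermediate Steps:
O = 8 (O = (0 + (15 + 1))/2 = (0 + 16)*(½) = 16*(½) = 8)
q(g) = (8 + g)/(2*g) (q(g) = (g + 8)/(g + g) = (8 + g)/((2*g)) = (8 + g)*(1/(2*g)) = (8 + g)/(2*g))
q(30)² = ((½)*(8 + 30)/30)² = ((½)*(1/30)*38)² = (19/30)² = 361/900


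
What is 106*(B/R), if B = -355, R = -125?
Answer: 7526/25 ≈ 301.04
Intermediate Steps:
106*(B/R) = 106*(-355/(-125)) = 106*(-355*(-1/125)) = 106*(71/25) = 7526/25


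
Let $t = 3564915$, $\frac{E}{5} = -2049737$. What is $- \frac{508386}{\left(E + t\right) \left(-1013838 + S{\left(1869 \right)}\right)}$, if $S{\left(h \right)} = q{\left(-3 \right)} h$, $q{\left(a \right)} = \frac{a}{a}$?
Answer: $- \frac{84731}{1127294673855} \approx -7.5163 \cdot 10^{-8}$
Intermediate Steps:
$E = -10248685$ ($E = 5 \left(-2049737\right) = -10248685$)
$q{\left(a \right)} = 1$
$S{\left(h \right)} = h$ ($S{\left(h \right)} = 1 h = h$)
$- \frac{508386}{\left(E + t\right) \left(-1013838 + S{\left(1869 \right)}\right)} = - \frac{508386}{\left(-10248685 + 3564915\right) \left(-1013838 + 1869\right)} = - \frac{508386}{\left(-6683770\right) \left(-1011969\right)} = - \frac{508386}{6763768043130} = \left(-508386\right) \frac{1}{6763768043130} = - \frac{84731}{1127294673855}$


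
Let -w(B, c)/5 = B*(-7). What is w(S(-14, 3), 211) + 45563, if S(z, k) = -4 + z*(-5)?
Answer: 47873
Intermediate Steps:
S(z, k) = -4 - 5*z
w(B, c) = 35*B (w(B, c) = -5*B*(-7) = -(-35)*B = 35*B)
w(S(-14, 3), 211) + 45563 = 35*(-4 - 5*(-14)) + 45563 = 35*(-4 + 70) + 45563 = 35*66 + 45563 = 2310 + 45563 = 47873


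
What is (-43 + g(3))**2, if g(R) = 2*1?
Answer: 1681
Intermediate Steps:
g(R) = 2
(-43 + g(3))**2 = (-43 + 2)**2 = (-41)**2 = 1681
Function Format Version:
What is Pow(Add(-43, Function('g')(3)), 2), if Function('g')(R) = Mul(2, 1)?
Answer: 1681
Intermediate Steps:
Function('g')(R) = 2
Pow(Add(-43, Function('g')(3)), 2) = Pow(Add(-43, 2), 2) = Pow(-41, 2) = 1681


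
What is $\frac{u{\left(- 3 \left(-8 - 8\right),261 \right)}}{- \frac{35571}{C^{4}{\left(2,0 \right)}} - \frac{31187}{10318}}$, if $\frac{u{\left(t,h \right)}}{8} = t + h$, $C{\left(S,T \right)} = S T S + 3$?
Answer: $- \frac{688664592}{123182575} \approx -5.5906$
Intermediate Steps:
$C{\left(S,T \right)} = 3 + T S^{2}$ ($C{\left(S,T \right)} = T S^{2} + 3 = 3 + T S^{2}$)
$u{\left(t,h \right)} = 8 h + 8 t$ ($u{\left(t,h \right)} = 8 \left(t + h\right) = 8 \left(h + t\right) = 8 h + 8 t$)
$\frac{u{\left(- 3 \left(-8 - 8\right),261 \right)}}{- \frac{35571}{C^{4}{\left(2,0 \right)}} - \frac{31187}{10318}} = \frac{8 \cdot 261 + 8 \left(- 3 \left(-8 - 8\right)\right)}{- \frac{35571}{\left(3 + 0 \cdot 2^{2}\right)^{4}} - \frac{31187}{10318}} = \frac{2088 + 8 \left(\left(-3\right) \left(-16\right)\right)}{- \frac{35571}{\left(3 + 0 \cdot 4\right)^{4}} - \frac{31187}{10318}} = \frac{2088 + 8 \cdot 48}{- \frac{35571}{\left(3 + 0\right)^{4}} - \frac{31187}{10318}} = \frac{2088 + 384}{- \frac{35571}{3^{4}} - \frac{31187}{10318}} = \frac{2472}{- \frac{35571}{81} - \frac{31187}{10318}} = \frac{2472}{\left(-35571\right) \frac{1}{81} - \frac{31187}{10318}} = \frac{2472}{- \frac{11857}{27} - \frac{31187}{10318}} = \frac{2472}{- \frac{123182575}{278586}} = 2472 \left(- \frac{278586}{123182575}\right) = - \frac{688664592}{123182575}$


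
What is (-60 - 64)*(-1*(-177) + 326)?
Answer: -62372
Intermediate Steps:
(-60 - 64)*(-1*(-177) + 326) = -124*(177 + 326) = -124*503 = -62372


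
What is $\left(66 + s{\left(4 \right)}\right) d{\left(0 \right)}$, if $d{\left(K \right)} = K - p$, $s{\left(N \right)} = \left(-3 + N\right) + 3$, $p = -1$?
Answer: $70$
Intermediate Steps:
$s{\left(N \right)} = N$
$d{\left(K \right)} = 1 + K$ ($d{\left(K \right)} = K - -1 = K + 1 = 1 + K$)
$\left(66 + s{\left(4 \right)}\right) d{\left(0 \right)} = \left(66 + 4\right) \left(1 + 0\right) = 70 \cdot 1 = 70$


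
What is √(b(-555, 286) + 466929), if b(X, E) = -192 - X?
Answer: 2*√116823 ≈ 683.59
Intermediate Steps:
√(b(-555, 286) + 466929) = √((-192 - 1*(-555)) + 466929) = √((-192 + 555) + 466929) = √(363 + 466929) = √467292 = 2*√116823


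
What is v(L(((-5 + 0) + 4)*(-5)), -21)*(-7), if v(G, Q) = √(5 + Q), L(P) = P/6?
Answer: -28*I ≈ -28.0*I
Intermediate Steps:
L(P) = P/6 (L(P) = P*(⅙) = P/6)
v(L(((-5 + 0) + 4)*(-5)), -21)*(-7) = √(5 - 21)*(-7) = √(-16)*(-7) = (4*I)*(-7) = -28*I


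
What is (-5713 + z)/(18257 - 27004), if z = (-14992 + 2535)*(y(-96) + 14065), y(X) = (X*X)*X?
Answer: -10845942934/8747 ≈ -1.2400e+6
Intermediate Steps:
y(X) = X**3 (y(X) = X**2*X = X**3)
z = 10845948647 (z = (-14992 + 2535)*((-96)**3 + 14065) = -12457*(-884736 + 14065) = -12457*(-870671) = 10845948647)
(-5713 + z)/(18257 - 27004) = (-5713 + 10845948647)/(18257 - 27004) = 10845942934/(-8747) = 10845942934*(-1/8747) = -10845942934/8747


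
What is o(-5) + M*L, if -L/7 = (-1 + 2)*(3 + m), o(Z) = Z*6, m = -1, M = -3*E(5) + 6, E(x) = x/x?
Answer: -72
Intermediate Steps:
E(x) = 1
M = 3 (M = -3*1 + 6 = -3 + 6 = 3)
o(Z) = 6*Z
L = -14 (L = -7*(-1 + 2)*(3 - 1) = -7*2 = -14)
o(-5) + M*L = 6*(-5) + 3*(-14) = -30 - 42 = -72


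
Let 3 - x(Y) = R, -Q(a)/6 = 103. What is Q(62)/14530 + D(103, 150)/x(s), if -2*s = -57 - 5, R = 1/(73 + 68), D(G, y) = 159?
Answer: 162743637/3065830 ≈ 53.083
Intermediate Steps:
Q(a) = -618 (Q(a) = -6*103 = -618)
R = 1/141 ≈ 0.0070922
s = 31 (s = -(-57 - 5)/2 = -½*(-62) = 31)
x(Y) = 422/141 (x(Y) = 3 - 1*1/141 = 3 - 1/141 = 422/141)
Q(62)/14530 + D(103, 150)/x(s) = -618/14530 + 159/(422/141) = -618*1/14530 + 159*(141/422) = -309/7265 + 22419/422 = 162743637/3065830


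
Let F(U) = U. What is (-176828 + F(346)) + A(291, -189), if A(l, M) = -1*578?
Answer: -177060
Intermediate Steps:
A(l, M) = -578
(-176828 + F(346)) + A(291, -189) = (-176828 + 346) - 578 = -176482 - 578 = -177060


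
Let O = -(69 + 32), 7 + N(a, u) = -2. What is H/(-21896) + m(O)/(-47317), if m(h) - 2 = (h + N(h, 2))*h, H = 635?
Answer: -273354647/1036053032 ≈ -0.26384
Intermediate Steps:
N(a, u) = -9 (N(a, u) = -7 - 2 = -9)
O = -101 (O = -1*101 = -101)
m(h) = 2 + h*(-9 + h) (m(h) = 2 + (h - 9)*h = 2 + (-9 + h)*h = 2 + h*(-9 + h))
H/(-21896) + m(O)/(-47317) = 635/(-21896) + (2 + (-101)² - 9*(-101))/(-47317) = 635*(-1/21896) + (2 + 10201 + 909)*(-1/47317) = -635/21896 + 11112*(-1/47317) = -635/21896 - 11112/47317 = -273354647/1036053032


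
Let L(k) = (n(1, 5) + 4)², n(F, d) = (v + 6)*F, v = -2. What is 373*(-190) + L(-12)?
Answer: -70806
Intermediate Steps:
n(F, d) = 4*F (n(F, d) = (-2 + 6)*F = 4*F)
L(k) = 64 (L(k) = (4*1 + 4)² = (4 + 4)² = 8² = 64)
373*(-190) + L(-12) = 373*(-190) + 64 = -70870 + 64 = -70806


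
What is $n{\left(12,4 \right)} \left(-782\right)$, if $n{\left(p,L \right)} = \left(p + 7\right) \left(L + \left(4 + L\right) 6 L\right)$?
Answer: $-2912168$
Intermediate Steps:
$n{\left(p,L \right)} = \left(7 + p\right) \left(L + L \left(24 + 6 L\right)\right)$ ($n{\left(p,L \right)} = \left(7 + p\right) \left(L + \left(24 + 6 L\right) L\right) = \left(7 + p\right) \left(L + L \left(24 + 6 L\right)\right)$)
$n{\left(12,4 \right)} \left(-782\right) = 4 \left(175 + 25 \cdot 12 + 42 \cdot 4 + 6 \cdot 4 \cdot 12\right) \left(-782\right) = 4 \left(175 + 300 + 168 + 288\right) \left(-782\right) = 4 \cdot 931 \left(-782\right) = 3724 \left(-782\right) = -2912168$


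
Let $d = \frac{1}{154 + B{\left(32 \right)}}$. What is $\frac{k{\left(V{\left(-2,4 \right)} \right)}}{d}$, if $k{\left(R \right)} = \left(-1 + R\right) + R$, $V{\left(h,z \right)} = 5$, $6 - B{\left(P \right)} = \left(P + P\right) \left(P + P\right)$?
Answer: $-35424$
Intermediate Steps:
$B{\left(P \right)} = 6 - 4 P^{2}$ ($B{\left(P \right)} = 6 - \left(P + P\right) \left(P + P\right) = 6 - 2 P 2 P = 6 - 4 P^{2}$)
$k{\left(R \right)} = -1 + 2 R$
$d = - \frac{1}{3936}$ ($d = \frac{1}{154 + \left(6 - 4 \cdot 32^{2}\right)} = \frac{1}{154 + \left(6 - 4096\right)} = \frac{1}{154 - 4090} = \frac{1}{-3936} = - \frac{1}{3936} \approx -0.00025406$)
$\frac{k{\left(V{\left(-2,4 \right)} \right)}}{d} = \frac{-1 + 2 \cdot 5}{- \frac{1}{3936}} = \left(-1 + 10\right) \left(-3936\right) = 9 \left(-3936\right) = -35424$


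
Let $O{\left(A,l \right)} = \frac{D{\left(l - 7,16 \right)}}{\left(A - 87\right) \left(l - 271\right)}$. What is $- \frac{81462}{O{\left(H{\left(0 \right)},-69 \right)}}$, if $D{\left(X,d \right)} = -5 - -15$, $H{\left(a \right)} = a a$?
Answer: $-240964596$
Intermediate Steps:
$H{\left(a \right)} = a^{2}$
$D{\left(X,d \right)} = 10$ ($D{\left(X,d \right)} = -5 + 15 = 10$)
$O{\left(A,l \right)} = \frac{10}{\left(-271 + l\right) \left(-87 + A\right)}$ ($O{\left(A,l \right)} = \frac{10}{\left(A - 87\right) \left(l - 271\right)} = \frac{10}{\left(-87 + A\right) \left(-271 + l\right)} = \frac{10}{\left(-271 + l\right) \left(-87 + A\right)}$)
$- \frac{81462}{O{\left(H{\left(0 \right)},-69 \right)}} = - \frac{81462}{10 \frac{1}{23577 - 271 \cdot 0^{2} - -6003 + 0^{2} \left(-69\right)}} = - \frac{81462}{10 \frac{1}{23577 - 0 + 6003 + 0 \left(-69\right)}} = - \frac{81462}{10 \frac{1}{23577 + 0 + 6003 + 0}} = - \frac{81462}{10 \cdot \frac{1}{29580}} = - 81462 \frac{1}{\frac{1}{2958}} = \left(-81462\right) 2958 = -240964596$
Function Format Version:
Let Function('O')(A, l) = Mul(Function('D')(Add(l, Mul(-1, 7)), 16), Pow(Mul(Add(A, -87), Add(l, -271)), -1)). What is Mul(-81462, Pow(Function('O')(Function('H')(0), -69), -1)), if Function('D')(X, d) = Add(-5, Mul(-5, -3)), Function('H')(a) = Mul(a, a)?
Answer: -240964596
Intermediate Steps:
Function('H')(a) = Pow(a, 2)
Function('D')(X, d) = 10 (Function('D')(X, d) = Add(-5, 15) = 10)
Function('O')(A, l) = Mul(10, Pow(Add(-271, l), -1), Pow(Add(-87, A), -1)) (Function('O')(A, l) = Mul(10, Pow(Mul(Add(A, -87), Add(l, -271)), -1)) = Mul(10, Pow(Mul(Add(-87, A), Add(-271, l)), -1)) = Mul(10, Pow(Mul(Add(-271, l), Add(-87, A)), -1)) = Mul(10, Mul(Pow(Add(-271, l), -1), Pow(Add(-87, A), -1))) = Mul(10, Pow(Add(-271, l), -1), Pow(Add(-87, A), -1)))
Mul(-81462, Pow(Function('O')(Function('H')(0), -69), -1)) = Mul(-81462, Pow(Mul(10, Pow(Add(23577, Mul(-271, Pow(0, 2)), Mul(-87, -69), Mul(Pow(0, 2), -69)), -1)), -1)) = Mul(-81462, Pow(Mul(10, Pow(Add(23577, Mul(-271, 0), 6003, Mul(0, -69)), -1)), -1)) = Mul(-81462, Pow(Mul(10, Pow(Add(23577, 0, 6003, 0), -1)), -1)) = Mul(-81462, Pow(Mul(10, Pow(29580, -1)), -1)) = Mul(-81462, Pow(Mul(10, Rational(1, 29580)), -1)) = Mul(-81462, Pow(Rational(1, 2958), -1)) = Mul(-81462, 2958) = -240964596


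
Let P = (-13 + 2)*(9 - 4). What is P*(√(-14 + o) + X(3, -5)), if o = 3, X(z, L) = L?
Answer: 275 - 55*I*√11 ≈ 275.0 - 182.41*I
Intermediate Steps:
P = -55 (P = -11*5 = -55)
P*(√(-14 + o) + X(3, -5)) = -55*(√(-14 + 3) - 5) = -55*(√(-11) - 5) = -55*(I*√11 - 5) = -55*(-5 + I*√11) = 275 - 55*I*√11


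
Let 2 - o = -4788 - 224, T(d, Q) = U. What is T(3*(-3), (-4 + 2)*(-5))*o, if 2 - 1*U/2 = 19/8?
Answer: -7521/2 ≈ -3760.5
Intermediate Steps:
U = -¾ (U = 4 - 38/8 = 4 - 2*19/8 = 4 - 19/4 = -¾ ≈ -0.75000)
T(d, Q) = -¾
o = 5014 (o = 2 - (-4788 - 224) = 2 - 1*(-5012) = 2 + 5012 = 5014)
T(3*(-3), (-4 + 2)*(-5))*o = -¾*5014 = -7521/2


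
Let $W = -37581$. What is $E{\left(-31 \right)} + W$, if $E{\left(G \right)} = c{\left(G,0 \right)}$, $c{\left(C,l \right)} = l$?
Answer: $-37581$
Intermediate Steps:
$E{\left(G \right)} = 0$
$E{\left(-31 \right)} + W = 0 - 37581 = -37581$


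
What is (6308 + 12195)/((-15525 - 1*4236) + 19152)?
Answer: -18503/609 ≈ -30.383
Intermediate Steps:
(6308 + 12195)/((-15525 - 1*4236) + 19152) = 18503/((-15525 - 4236) + 19152) = 18503/(-19761 + 19152) = 18503/(-609) = 18503*(-1/609) = -18503/609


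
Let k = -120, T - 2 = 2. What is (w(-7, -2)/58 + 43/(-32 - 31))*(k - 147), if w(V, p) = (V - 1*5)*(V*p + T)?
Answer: 716539/609 ≈ 1176.6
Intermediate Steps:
T = 4 (T = 2 + 2 = 4)
w(V, p) = (-5 + V)*(4 + V*p) (w(V, p) = (V - 1*5)*(V*p + 4) = (V - 5)*(4 + V*p) = (-5 + V)*(4 + V*p))
(w(-7, -2)/58 + 43/(-32 - 31))*(k - 147) = ((-20 + 4*(-7) - 2*(-7)² - 5*(-7)*(-2))/58 + 43/(-32 - 31))*(-120 - 147) = ((-20 - 28 - 2*49 - 70)*(1/58) + 43/(-63))*(-267) = ((-20 - 28 - 98 - 70)*(1/58) + 43*(-1/63))*(-267) = (-216*1/58 - 43/63)*(-267) = (-108/29 - 43/63)*(-267) = -8051/1827*(-267) = 716539/609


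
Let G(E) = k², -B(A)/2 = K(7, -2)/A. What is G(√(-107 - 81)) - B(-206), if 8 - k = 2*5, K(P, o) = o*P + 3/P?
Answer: 2979/721 ≈ 4.1318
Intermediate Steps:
K(P, o) = 3/P + P*o (K(P, o) = P*o + 3/P = 3/P + P*o)
k = -2 (k = 8 - 2*5 = 8 - 1*10 = 8 - 10 = -2)
B(A) = 190/(7*A) (B(A) = -2*(3/7 + 7*(-2))/A = -2*(3*(⅐) - 14)/A = -2*(3/7 - 14)/A = -(-190)/(7*A) = 190/(7*A))
G(E) = 4 (G(E) = (-2)² = 4)
G(√(-107 - 81)) - B(-206) = 4 - 190/(7*(-206)) = 4 - 190*(-1)/(7*206) = 4 - 1*(-95/721) = 4 + 95/721 = 2979/721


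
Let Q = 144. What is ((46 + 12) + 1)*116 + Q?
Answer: 6988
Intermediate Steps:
((46 + 12) + 1)*116 + Q = ((46 + 12) + 1)*116 + 144 = (58 + 1)*116 + 144 = 59*116 + 144 = 6844 + 144 = 6988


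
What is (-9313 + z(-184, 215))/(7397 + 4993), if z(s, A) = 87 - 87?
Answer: -9313/12390 ≈ -0.75165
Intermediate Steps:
z(s, A) = 0
(-9313 + z(-184, 215))/(7397 + 4993) = (-9313 + 0)/(7397 + 4993) = -9313/12390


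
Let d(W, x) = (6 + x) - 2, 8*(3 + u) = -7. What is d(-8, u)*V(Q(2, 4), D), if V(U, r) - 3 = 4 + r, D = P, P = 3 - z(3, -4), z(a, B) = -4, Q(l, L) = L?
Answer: 7/4 ≈ 1.7500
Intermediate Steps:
u = -31/8 (u = -3 + (⅛)*(-7) = -3 - 7/8 = -31/8 ≈ -3.8750)
d(W, x) = 4 + x
P = 7 (P = 3 - 1*(-4) = 3 + 4 = 7)
D = 7
V(U, r) = 7 + r (V(U, r) = 3 + (4 + r) = 7 + r)
d(-8, u)*V(Q(2, 4), D) = (4 - 31/8)*(7 + 7) = (⅛)*14 = 7/4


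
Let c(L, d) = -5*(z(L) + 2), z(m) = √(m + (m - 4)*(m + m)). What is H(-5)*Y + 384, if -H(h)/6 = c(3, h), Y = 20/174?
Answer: 11336/29 + 100*I*√3/29 ≈ 390.9 + 5.9726*I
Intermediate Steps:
z(m) = √(m + 2*m*(-4 + m)) (z(m) = √(m + (-4 + m)*(2*m)) = √(m + 2*m*(-4 + m)))
c(L, d) = -10 - 5*√(L*(-7 + 2*L)) (c(L, d) = -5*(√(L*(-7 + 2*L)) + 2) = -5*(2 + √(L*(-7 + 2*L))) = -10 - 5*√(L*(-7 + 2*L)))
Y = 10/87 (Y = 20*(1/174) = 10/87 ≈ 0.11494)
H(h) = 60 + 30*I*√3 (H(h) = -6*(-10 - 5*√3*√(-7 + 2*3)) = -6*(-10 - 5*√3*√(-7 + 6)) = -6*(-10 - 5*I*√3) = 60 + 30*I*√3)
H(-5)*Y + 384 = (60 + 30*I*√3)*(10/87) + 384 = (200/29 + 100*I*√3/29) + 384 = 11336/29 + 100*I*√3/29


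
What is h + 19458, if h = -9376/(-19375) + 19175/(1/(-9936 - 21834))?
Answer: -11802674398124/19375 ≈ -6.0917e+8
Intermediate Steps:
h = -11803051396874/19375 (h = -9376*(-1/19375) + 19175/(1/(-31770)) = 9376/19375 + 19175/(-1/31770) = 9376/19375 + 19175*(-31770) = 9376/19375 - 609189750 = -11803051396874/19375 ≈ -6.0919e+8)
h + 19458 = -11803051396874/19375 + 19458 = -11802674398124/19375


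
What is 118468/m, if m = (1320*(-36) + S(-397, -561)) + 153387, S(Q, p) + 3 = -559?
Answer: 118468/105305 ≈ 1.1250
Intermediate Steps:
S(Q, p) = -562 (S(Q, p) = -3 - 559 = -562)
m = 105305 (m = (1320*(-36) - 562) + 153387 = (-47520 - 562) + 153387 = -48082 + 153387 = 105305)
118468/m = 118468/105305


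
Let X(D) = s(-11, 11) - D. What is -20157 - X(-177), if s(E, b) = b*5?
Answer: -20389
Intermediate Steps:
s(E, b) = 5*b
X(D) = 55 - D (X(D) = 5*11 - D = 55 - D)
-20157 - X(-177) = -20157 - (55 - 1*(-177)) = -20157 - (55 + 177) = -20157 - 1*232 = -20157 - 232 = -20389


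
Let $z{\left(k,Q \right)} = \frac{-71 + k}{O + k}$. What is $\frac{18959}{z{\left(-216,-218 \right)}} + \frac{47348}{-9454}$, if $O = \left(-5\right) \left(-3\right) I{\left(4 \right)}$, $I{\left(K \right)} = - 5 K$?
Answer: $\frac{46236709150}{1356649} \approx 34082.0$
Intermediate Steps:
$O = -300$ ($O = \left(-5\right) \left(-3\right) \left(\left(-5\right) 4\right) = 15 \left(-20\right) = -300$)
$z{\left(k,Q \right)} = \frac{-71 + k}{-300 + k}$
$\frac{18959}{z{\left(-216,-218 \right)}} + \frac{47348}{-9454} = \frac{18959}{\frac{1}{-300 - 216} \left(-71 - 216\right)} + \frac{47348}{-9454} = \frac{18959}{\frac{1}{-516} \left(-287\right)} + 47348 \left(- \frac{1}{9454}\right) = \frac{18959}{\left(- \frac{1}{516}\right) \left(-287\right)} - \frac{23674}{4727} = \frac{18959}{\frac{287}{516}} - \frac{23674}{4727} = 18959 \cdot \frac{516}{287} - \frac{23674}{4727} = \frac{9782844}{287} - \frac{23674}{4727} = \frac{46236709150}{1356649}$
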